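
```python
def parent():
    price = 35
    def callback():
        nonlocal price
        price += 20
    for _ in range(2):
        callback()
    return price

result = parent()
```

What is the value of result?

Step 1: price = 35.
Step 2: callback() is called 2 times in a loop, each adding 20 via nonlocal.
Step 3: price = 35 + 20 * 2 = 75

The answer is 75.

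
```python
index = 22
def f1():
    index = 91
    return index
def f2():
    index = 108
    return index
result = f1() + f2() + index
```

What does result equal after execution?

Step 1: Each function shadows global index with its own local.
Step 2: f1() returns 91, f2() returns 108.
Step 3: Global index = 22 is unchanged. result = 91 + 108 + 22 = 221

The answer is 221.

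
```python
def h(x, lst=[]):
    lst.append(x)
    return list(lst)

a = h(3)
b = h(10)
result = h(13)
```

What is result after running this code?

Step 1: Default list is shared. list() creates copies for return values.
Step 2: Internal list grows: [3] -> [3, 10] -> [3, 10, 13].
Step 3: result = [3, 10, 13]

The answer is [3, 10, 13].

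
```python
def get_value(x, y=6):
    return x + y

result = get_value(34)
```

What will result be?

Step 1: get_value(34) uses default y = 6.
Step 2: Returns 34 + 6 = 40.
Step 3: result = 40

The answer is 40.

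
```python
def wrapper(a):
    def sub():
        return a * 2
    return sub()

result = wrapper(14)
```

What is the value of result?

Step 1: wrapper(14) binds parameter a = 14.
Step 2: sub() accesses a = 14 from enclosing scope.
Step 3: result = 14 * 2 = 28

The answer is 28.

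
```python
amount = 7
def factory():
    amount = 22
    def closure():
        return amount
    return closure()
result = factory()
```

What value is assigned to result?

Step 1: amount = 7 globally, but factory() defines amount = 22 locally.
Step 2: closure() looks up amount. Not in local scope, so checks enclosing scope (factory) and finds amount = 22.
Step 3: result = 22

The answer is 22.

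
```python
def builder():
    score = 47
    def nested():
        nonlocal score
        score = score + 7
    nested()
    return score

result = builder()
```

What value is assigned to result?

Step 1: builder() sets score = 47.
Step 2: nested() uses nonlocal to modify score in builder's scope: score = 47 + 7 = 54.
Step 3: builder() returns the modified score = 54

The answer is 54.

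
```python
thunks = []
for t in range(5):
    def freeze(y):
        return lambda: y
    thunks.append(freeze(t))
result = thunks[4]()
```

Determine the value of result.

Step 1: freeze(t) creates a new scope capturing y = t at call time.
Step 2: thunks[4] = freeze(4), so its lambda captures y = 4.
Step 3: result = 4 (closure factory fixes late binding)

The answer is 4.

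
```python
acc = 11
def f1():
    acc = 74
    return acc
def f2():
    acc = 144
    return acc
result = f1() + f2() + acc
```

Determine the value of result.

Step 1: Each function shadows global acc with its own local.
Step 2: f1() returns 74, f2() returns 144.
Step 3: Global acc = 11 is unchanged. result = 74 + 144 + 11 = 229

The answer is 229.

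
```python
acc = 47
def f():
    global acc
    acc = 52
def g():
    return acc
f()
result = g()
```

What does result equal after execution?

Step 1: acc = 47.
Step 2: f() sets global acc = 52.
Step 3: g() reads global acc = 52. result = 52

The answer is 52.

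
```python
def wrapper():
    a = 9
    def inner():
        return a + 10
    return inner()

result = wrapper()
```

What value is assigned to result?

Step 1: wrapper() defines a = 9.
Step 2: inner() reads a = 9 from enclosing scope, returns 9 + 10 = 19.
Step 3: result = 19

The answer is 19.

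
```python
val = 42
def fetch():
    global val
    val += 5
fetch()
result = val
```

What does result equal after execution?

Step 1: val = 42 globally.
Step 2: fetch() modifies global val: val += 5 = 47.
Step 3: result = 47

The answer is 47.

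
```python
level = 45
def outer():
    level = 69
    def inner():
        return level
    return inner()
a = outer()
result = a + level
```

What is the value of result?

Step 1: outer() has local level = 69. inner() reads from enclosing.
Step 2: outer() returns 69. Global level = 45 unchanged.
Step 3: result = 69 + 45 = 114

The answer is 114.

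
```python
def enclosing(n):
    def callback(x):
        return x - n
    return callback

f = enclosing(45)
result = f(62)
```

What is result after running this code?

Step 1: enclosing(45) creates a closure capturing n = 45.
Step 2: f(62) computes 62 - 45 = 17.
Step 3: result = 17

The answer is 17.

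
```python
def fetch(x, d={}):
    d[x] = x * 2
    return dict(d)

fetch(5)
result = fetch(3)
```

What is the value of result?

Step 1: Mutable default dict is shared across calls.
Step 2: First call adds 5: 10. Second call adds 3: 6.
Step 3: result = {5: 10, 3: 6}

The answer is {5: 10, 3: 6}.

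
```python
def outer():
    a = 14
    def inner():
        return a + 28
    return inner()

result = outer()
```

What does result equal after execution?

Step 1: outer() defines a = 14.
Step 2: inner() reads a = 14 from enclosing scope, returns 14 + 28 = 42.
Step 3: result = 42

The answer is 42.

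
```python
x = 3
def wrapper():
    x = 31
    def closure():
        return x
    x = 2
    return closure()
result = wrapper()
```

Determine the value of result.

Step 1: wrapper() sets x = 31, then later x = 2.
Step 2: closure() is called after x is reassigned to 2. Closures capture variables by reference, not by value.
Step 3: result = 2

The answer is 2.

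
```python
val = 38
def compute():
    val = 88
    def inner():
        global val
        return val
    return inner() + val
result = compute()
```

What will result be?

Step 1: Global val = 38. compute() shadows with local val = 88.
Step 2: inner() uses global keyword, so inner() returns global val = 38.
Step 3: compute() returns 38 + 88 = 126

The answer is 126.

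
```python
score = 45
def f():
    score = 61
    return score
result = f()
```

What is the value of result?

Step 1: Global score = 45.
Step 2: f() creates local score = 61, shadowing the global.
Step 3: Returns local score = 61. result = 61

The answer is 61.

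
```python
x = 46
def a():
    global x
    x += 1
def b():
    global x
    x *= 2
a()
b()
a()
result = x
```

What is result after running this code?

Step 1: x = 46.
Step 2: a(): x = 46 + 1 = 47.
Step 3: b(): x = 47 * 2 = 94.
Step 4: a(): x = 94 + 1 = 95

The answer is 95.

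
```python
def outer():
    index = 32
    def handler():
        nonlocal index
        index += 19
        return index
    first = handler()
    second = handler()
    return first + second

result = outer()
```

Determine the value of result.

Step 1: index starts at 32.
Step 2: First call: index = 32 + 19 = 51, returns 51.
Step 3: Second call: index = 51 + 19 = 70, returns 70.
Step 4: result = 51 + 70 = 121

The answer is 121.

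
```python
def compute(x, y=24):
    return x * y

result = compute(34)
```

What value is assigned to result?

Step 1: compute(34) uses default y = 24.
Step 2: Returns 34 * 24 = 816.
Step 3: result = 816

The answer is 816.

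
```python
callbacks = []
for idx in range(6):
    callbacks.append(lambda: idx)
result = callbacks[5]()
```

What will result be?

Step 1: The loop creates 6 lambdas, all referencing the same variable idx.
Step 2: After the loop, idx = 5 (final value).
Step 3: callbacks[5]() looks up idx at call time and finds 5. This is the late binding gotcha. result = 5

The answer is 5.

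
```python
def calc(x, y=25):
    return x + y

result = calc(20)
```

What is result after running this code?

Step 1: calc(20) uses default y = 25.
Step 2: Returns 20 + 25 = 45.
Step 3: result = 45

The answer is 45.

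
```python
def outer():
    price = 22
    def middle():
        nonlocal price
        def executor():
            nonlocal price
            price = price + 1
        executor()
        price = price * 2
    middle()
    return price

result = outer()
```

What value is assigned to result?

Step 1: price = 22.
Step 2: executor() adds 1: price = 22 + 1 = 23.
Step 3: middle() doubles: price = 23 * 2 = 46.
Step 4: result = 46

The answer is 46.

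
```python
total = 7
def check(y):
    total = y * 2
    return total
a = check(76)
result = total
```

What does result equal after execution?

Step 1: Global total = 7.
Step 2: check(76) creates local total = 76 * 2 = 152.
Step 3: Global total unchanged because no global keyword. result = 7

The answer is 7.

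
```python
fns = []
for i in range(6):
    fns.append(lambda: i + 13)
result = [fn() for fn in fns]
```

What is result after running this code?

Step 1: All lambdas capture i by reference. After the loop, i = 5.
Step 2: Each call returns 5 + 13 = 18.
Step 3: result = [18, 18, 18, 18, 18, 18]

The answer is [18, 18, 18, 18, 18, 18].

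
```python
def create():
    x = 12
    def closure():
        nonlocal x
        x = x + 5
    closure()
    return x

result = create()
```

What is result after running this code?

Step 1: create() sets x = 12.
Step 2: closure() uses nonlocal to modify x in create's scope: x = 12 + 5 = 17.
Step 3: create() returns the modified x = 17

The answer is 17.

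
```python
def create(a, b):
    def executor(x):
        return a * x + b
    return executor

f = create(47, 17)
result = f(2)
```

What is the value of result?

Step 1: create(47, 17) captures a = 47, b = 17.
Step 2: f(2) computes 47 * 2 + 17 = 111.
Step 3: result = 111

The answer is 111.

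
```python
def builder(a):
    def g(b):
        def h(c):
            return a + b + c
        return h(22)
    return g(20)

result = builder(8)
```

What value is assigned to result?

Step 1: a = 8, b = 20, c = 22 across three nested scopes.
Step 2: h() accesses all three via LEGB rule.
Step 3: result = 8 + 20 + 22 = 50

The answer is 50.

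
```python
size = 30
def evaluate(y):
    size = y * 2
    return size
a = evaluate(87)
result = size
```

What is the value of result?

Step 1: Global size = 30.
Step 2: evaluate(87) creates local size = 87 * 2 = 174.
Step 3: Global size unchanged because no global keyword. result = 30

The answer is 30.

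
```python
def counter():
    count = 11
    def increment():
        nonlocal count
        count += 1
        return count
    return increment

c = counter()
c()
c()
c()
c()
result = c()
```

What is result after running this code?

Step 1: counter() creates closure with count = 11.
Step 2: Each c() call increments count via nonlocal. After 5 calls: 11 + 5 = 16.
Step 3: result = 16

The answer is 16.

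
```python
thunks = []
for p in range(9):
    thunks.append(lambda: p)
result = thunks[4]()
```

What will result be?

Step 1: The loop creates 9 lambdas, all referencing the same variable p.
Step 2: After the loop, p = 8 (final value).
Step 3: thunks[4]() looks up p at call time and finds 8. This is the late binding gotcha. result = 8

The answer is 8.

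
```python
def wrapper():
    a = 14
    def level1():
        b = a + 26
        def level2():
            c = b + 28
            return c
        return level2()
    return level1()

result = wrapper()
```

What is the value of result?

Step 1: a = 14. b = a + 26 = 40.
Step 2: c = b + 28 = 40 + 28 = 68.
Step 3: result = 68

The answer is 68.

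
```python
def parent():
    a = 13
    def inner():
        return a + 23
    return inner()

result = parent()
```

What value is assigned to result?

Step 1: parent() defines a = 13.
Step 2: inner() reads a = 13 from enclosing scope, returns 13 + 23 = 36.
Step 3: result = 36

The answer is 36.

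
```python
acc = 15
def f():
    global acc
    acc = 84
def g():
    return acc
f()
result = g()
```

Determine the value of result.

Step 1: acc = 15.
Step 2: f() sets global acc = 84.
Step 3: g() reads global acc = 84. result = 84

The answer is 84.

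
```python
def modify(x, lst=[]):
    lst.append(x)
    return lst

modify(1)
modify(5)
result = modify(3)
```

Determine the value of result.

Step 1: Mutable default argument gotcha! The list [] is created once.
Step 2: Each call appends to the SAME list: [1], [1, 5], [1, 5, 3].
Step 3: result = [1, 5, 3]

The answer is [1, 5, 3].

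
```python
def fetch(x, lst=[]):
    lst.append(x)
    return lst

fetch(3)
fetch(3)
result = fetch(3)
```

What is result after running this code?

Step 1: Mutable default argument gotcha! The list [] is created once.
Step 2: Each call appends to the SAME list: [3], [3, 3], [3, 3, 3].
Step 3: result = [3, 3, 3]

The answer is [3, 3, 3].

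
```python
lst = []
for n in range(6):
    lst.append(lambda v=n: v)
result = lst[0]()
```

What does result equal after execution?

Step 1: Default argument v=n captures n's value at each iteration.
Step 2: lst[0] captured v = 0 when n was 0.
Step 3: result = 0

The answer is 0.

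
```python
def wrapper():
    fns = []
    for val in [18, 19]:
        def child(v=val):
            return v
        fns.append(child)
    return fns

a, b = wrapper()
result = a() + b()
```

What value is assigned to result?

Step 1: Default argument v=val captures val at each iteration.
Step 2: a() returns 18 (captured at first iteration), b() returns 19 (captured at second).
Step 3: result = 18 + 19 = 37

The answer is 37.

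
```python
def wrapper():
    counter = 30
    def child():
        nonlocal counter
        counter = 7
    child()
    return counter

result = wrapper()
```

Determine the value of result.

Step 1: wrapper() sets counter = 30.
Step 2: child() uses nonlocal to reassign counter = 7.
Step 3: result = 7

The answer is 7.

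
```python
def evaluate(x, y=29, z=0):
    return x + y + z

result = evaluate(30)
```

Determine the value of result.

Step 1: evaluate(30) uses defaults y = 29, z = 0.
Step 2: Returns 30 + 29 + 0 = 59.
Step 3: result = 59

The answer is 59.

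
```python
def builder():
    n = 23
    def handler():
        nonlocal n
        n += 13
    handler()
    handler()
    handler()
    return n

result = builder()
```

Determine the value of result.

Step 1: n starts at 23.
Step 2: handler() is called 3 times, each adding 13.
Step 3: n = 23 + 13 * 3 = 62

The answer is 62.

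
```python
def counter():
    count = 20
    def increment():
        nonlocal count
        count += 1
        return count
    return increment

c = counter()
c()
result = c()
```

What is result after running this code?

Step 1: counter() creates closure with count = 20.
Step 2: Each c() call increments count via nonlocal. After 2 calls: 20 + 2 = 22.
Step 3: result = 22

The answer is 22.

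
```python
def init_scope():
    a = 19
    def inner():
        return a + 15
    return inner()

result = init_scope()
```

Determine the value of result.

Step 1: init_scope() defines a = 19.
Step 2: inner() reads a = 19 from enclosing scope, returns 19 + 15 = 34.
Step 3: result = 34

The answer is 34.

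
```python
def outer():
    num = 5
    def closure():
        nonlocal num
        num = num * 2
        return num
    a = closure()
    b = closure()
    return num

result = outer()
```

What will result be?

Step 1: num starts at 5.
Step 2: First closure(): num = 5 * 2 = 10.
Step 3: Second closure(): num = 10 * 2 = 20.
Step 4: result = 20

The answer is 20.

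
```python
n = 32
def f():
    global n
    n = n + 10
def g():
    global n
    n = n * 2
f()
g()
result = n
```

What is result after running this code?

Step 1: n = 32.
Step 2: f() adds 10: n = 32 + 10 = 42.
Step 3: g() doubles: n = 42 * 2 = 84.
Step 4: result = 84

The answer is 84.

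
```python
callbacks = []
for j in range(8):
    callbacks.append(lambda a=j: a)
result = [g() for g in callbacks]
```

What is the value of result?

Step 1: Default arg a=j captures j at each iteration.
Step 2: Each lambda has its own default: 0, 1, ..., 7.
Step 3: result = [0, 1, 2, 3, 4, 5, 6, 7]

The answer is [0, 1, 2, 3, 4, 5, 6, 7].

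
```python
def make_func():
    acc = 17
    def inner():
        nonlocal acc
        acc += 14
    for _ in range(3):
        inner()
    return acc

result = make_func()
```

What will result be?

Step 1: acc = 17.
Step 2: inner() is called 3 times in a loop, each adding 14 via nonlocal.
Step 3: acc = 17 + 14 * 3 = 59

The answer is 59.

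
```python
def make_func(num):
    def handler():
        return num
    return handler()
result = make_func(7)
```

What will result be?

Step 1: make_func(7) binds parameter num = 7.
Step 2: handler() looks up num in enclosing scope and finds the parameter num = 7.
Step 3: result = 7

The answer is 7.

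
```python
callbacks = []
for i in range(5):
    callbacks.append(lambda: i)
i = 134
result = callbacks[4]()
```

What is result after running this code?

Step 1: Lambdas capture the variable i by reference, not by value.
Step 2: After the loop, i is reassigned to 134.
Step 3: callbacks[4]() looks up the current i = 134. result = 134

The answer is 134.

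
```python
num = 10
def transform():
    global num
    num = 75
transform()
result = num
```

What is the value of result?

Step 1: num = 10 globally.
Step 2: transform() declares global num and sets it to 75.
Step 3: After transform(), global num = 75. result = 75

The answer is 75.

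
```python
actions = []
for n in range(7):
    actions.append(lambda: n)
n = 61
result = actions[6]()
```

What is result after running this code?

Step 1: Lambdas capture the variable n by reference, not by value.
Step 2: After the loop, n is reassigned to 61.
Step 3: actions[6]() looks up the current n = 61. result = 61

The answer is 61.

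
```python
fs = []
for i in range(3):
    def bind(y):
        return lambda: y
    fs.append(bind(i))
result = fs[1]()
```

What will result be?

Step 1: bind(i) creates a new scope capturing y = i at call time.
Step 2: fs[1] = bind(1), so its lambda captures y = 1.
Step 3: result = 1 (closure factory fixes late binding)

The answer is 1.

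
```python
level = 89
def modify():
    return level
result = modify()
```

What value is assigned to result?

Step 1: level = 89 is defined in the global scope.
Step 2: modify() looks up level. No local level exists, so Python checks the global scope via LEGB rule and finds level = 89.
Step 3: result = 89

The answer is 89.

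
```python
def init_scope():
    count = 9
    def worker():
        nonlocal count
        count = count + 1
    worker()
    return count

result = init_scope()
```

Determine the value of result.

Step 1: init_scope() sets count = 9.
Step 2: worker() uses nonlocal to modify count in init_scope's scope: count = 9 + 1 = 10.
Step 3: init_scope() returns the modified count = 10

The answer is 10.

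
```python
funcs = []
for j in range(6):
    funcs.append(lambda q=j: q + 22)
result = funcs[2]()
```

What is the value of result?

Step 1: Default argument q=j captures j's value at definition time.
Step 2: funcs[2] was defined when j = 2, so q defaults to 2.
Step 3: result = 2 + 22 = 24 (default arg fixes the late binding issue)

The answer is 24.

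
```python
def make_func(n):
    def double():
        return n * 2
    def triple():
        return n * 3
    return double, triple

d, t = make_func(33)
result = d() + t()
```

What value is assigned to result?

Step 1: Both closures capture the same n = 33.
Step 2: d() = 33 * 2 = 66, t() = 33 * 3 = 99.
Step 3: result = 66 + 99 = 165

The answer is 165.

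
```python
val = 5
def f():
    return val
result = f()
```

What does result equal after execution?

Step 1: val = 5 is defined in the global scope.
Step 2: f() looks up val. No local val exists, so Python checks the global scope via LEGB rule and finds val = 5.
Step 3: result = 5

The answer is 5.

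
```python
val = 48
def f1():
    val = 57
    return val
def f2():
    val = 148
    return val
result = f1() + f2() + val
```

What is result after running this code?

Step 1: Each function shadows global val with its own local.
Step 2: f1() returns 57, f2() returns 148.
Step 3: Global val = 48 is unchanged. result = 57 + 148 + 48 = 253

The answer is 253.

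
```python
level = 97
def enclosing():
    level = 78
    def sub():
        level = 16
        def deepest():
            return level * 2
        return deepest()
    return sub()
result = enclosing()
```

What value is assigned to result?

Step 1: deepest() looks up level through LEGB: not local, finds level = 16 in enclosing sub().
Step 2: Returns 16 * 2 = 32.
Step 3: result = 32

The answer is 32.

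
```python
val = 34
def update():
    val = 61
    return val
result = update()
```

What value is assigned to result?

Step 1: Global val = 34.
Step 2: update() creates local val = 61, shadowing the global.
Step 3: Returns local val = 61. result = 61

The answer is 61.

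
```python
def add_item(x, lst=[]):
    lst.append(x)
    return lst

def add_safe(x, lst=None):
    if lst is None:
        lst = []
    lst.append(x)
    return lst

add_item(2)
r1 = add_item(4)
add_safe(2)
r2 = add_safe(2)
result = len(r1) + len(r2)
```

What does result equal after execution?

Step 1: add_item shares mutable default: after 2 calls, lst = [2, 4], len = 2.
Step 2: add_safe creates fresh list each time: r2 = [2], len = 1.
Step 3: result = 2 + 1 = 3

The answer is 3.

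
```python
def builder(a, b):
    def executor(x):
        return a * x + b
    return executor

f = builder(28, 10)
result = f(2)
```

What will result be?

Step 1: builder(28, 10) captures a = 28, b = 10.
Step 2: f(2) computes 28 * 2 + 10 = 66.
Step 3: result = 66

The answer is 66.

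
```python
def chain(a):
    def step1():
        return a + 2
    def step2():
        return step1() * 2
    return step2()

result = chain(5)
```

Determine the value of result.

Step 1: chain(5) captures a = 5.
Step 2: step2() calls step1() which returns 5 + 2 = 7.
Step 3: step2() returns 7 * 2 = 14

The answer is 14.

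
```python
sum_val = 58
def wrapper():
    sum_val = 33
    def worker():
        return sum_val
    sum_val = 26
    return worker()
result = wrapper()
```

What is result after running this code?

Step 1: wrapper() sets sum_val = 33, then later sum_val = 26.
Step 2: worker() is called after sum_val is reassigned to 26. Closures capture variables by reference, not by value.
Step 3: result = 26

The answer is 26.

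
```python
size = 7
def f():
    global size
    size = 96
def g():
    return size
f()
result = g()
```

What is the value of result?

Step 1: size = 7.
Step 2: f() sets global size = 96.
Step 3: g() reads global size = 96. result = 96

The answer is 96.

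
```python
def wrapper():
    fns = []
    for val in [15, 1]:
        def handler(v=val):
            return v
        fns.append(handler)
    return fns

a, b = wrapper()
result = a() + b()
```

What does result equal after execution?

Step 1: Default argument v=val captures val at each iteration.
Step 2: a() returns 15 (captured at first iteration), b() returns 1 (captured at second).
Step 3: result = 15 + 1 = 16

The answer is 16.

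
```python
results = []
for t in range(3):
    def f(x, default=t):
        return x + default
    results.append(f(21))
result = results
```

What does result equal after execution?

Step 1: Default argument default=t is evaluated at function definition time.
Step 2: Each iteration creates f with default = current t value.
Step 3: f(21) returns 21 + default. results = [21, 22, 23]

The answer is [21, 22, 23].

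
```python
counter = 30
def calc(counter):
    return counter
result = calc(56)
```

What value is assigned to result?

Step 1: Global counter = 30.
Step 2: calc(56) takes parameter counter = 56, which shadows the global.
Step 3: result = 56

The answer is 56.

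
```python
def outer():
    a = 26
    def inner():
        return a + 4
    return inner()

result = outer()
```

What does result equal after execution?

Step 1: outer() defines a = 26.
Step 2: inner() reads a = 26 from enclosing scope, returns 26 + 4 = 30.
Step 3: result = 30

The answer is 30.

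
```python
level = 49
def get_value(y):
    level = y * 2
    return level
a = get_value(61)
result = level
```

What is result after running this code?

Step 1: Global level = 49.
Step 2: get_value(61) creates local level = 61 * 2 = 122.
Step 3: Global level unchanged because no global keyword. result = 49

The answer is 49.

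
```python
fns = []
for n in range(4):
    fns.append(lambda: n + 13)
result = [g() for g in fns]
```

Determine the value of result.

Step 1: All lambdas capture n by reference. After the loop, n = 3.
Step 2: Each call returns 3 + 13 = 16.
Step 3: result = [16, 16, 16, 16]

The answer is [16, 16, 16, 16].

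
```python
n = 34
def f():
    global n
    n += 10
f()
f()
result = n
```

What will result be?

Step 1: n = 34.
Step 2: First f(): n = 34 + 10 = 44.
Step 3: Second f(): n = 44 + 10 = 54. result = 54

The answer is 54.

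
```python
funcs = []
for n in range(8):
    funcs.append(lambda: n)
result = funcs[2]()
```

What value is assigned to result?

Step 1: The loop creates 8 lambdas, all referencing the same variable n.
Step 2: After the loop, n = 7 (final value).
Step 3: funcs[2]() looks up n at call time and finds 7. This is the late binding gotcha. result = 7

The answer is 7.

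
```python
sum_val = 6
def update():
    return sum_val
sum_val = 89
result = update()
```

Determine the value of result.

Step 1: sum_val is first set to 6, then reassigned to 89.
Step 2: update() is called after the reassignment, so it looks up the current global sum_val = 89.
Step 3: result = 89

The answer is 89.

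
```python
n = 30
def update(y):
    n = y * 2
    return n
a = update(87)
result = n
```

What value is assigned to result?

Step 1: Global n = 30.
Step 2: update(87) creates local n = 87 * 2 = 174.
Step 3: Global n unchanged because no global keyword. result = 30

The answer is 30.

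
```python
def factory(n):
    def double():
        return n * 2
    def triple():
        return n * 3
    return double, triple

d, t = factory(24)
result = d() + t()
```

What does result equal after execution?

Step 1: Both closures capture the same n = 24.
Step 2: d() = 24 * 2 = 48, t() = 24 * 3 = 72.
Step 3: result = 48 + 72 = 120

The answer is 120.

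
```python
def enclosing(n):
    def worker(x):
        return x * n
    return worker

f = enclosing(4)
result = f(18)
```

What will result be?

Step 1: enclosing(4) creates a closure capturing n = 4.
Step 2: f(18) computes 18 * 4 = 72.
Step 3: result = 72

The answer is 72.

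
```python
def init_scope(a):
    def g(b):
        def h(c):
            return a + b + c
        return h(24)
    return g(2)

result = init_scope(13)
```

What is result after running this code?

Step 1: a = 13, b = 2, c = 24 across three nested scopes.
Step 2: h() accesses all three via LEGB rule.
Step 3: result = 13 + 2 + 24 = 39

The answer is 39.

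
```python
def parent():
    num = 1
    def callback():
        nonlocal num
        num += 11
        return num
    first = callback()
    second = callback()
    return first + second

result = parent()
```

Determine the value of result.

Step 1: num starts at 1.
Step 2: First call: num = 1 + 11 = 12, returns 12.
Step 3: Second call: num = 12 + 11 = 23, returns 23.
Step 4: result = 12 + 23 = 35

The answer is 35.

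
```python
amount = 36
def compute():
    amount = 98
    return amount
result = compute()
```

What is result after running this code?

Step 1: Global amount = 36.
Step 2: compute() creates local amount = 98, shadowing the global.
Step 3: Returns local amount = 98. result = 98

The answer is 98.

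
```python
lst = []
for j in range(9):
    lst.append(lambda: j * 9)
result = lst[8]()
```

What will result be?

Step 1: All lambdas reference the same variable j (late binding).
Step 2: After the loop, j = 8. Every lambda returns j * 9.
Step 3: lst[8]() = 8 * 9 = 72

The answer is 72.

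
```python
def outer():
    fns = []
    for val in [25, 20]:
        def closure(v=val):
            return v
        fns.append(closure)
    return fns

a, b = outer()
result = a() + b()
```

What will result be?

Step 1: Default argument v=val captures val at each iteration.
Step 2: a() returns 25 (captured at first iteration), b() returns 20 (captured at second).
Step 3: result = 25 + 20 = 45

The answer is 45.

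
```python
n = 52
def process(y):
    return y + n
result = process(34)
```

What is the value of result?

Step 1: n = 52 is defined globally.
Step 2: process(34) uses parameter y = 34 and looks up n from global scope = 52.
Step 3: result = 34 + 52 = 86

The answer is 86.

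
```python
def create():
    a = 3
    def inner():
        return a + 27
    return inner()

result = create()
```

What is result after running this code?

Step 1: create() defines a = 3.
Step 2: inner() reads a = 3 from enclosing scope, returns 3 + 27 = 30.
Step 3: result = 30

The answer is 30.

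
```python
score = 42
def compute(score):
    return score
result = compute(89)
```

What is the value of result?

Step 1: Global score = 42.
Step 2: compute(89) takes parameter score = 89, which shadows the global.
Step 3: result = 89

The answer is 89.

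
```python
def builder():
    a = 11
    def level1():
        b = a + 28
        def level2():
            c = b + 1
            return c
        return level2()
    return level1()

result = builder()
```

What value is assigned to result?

Step 1: a = 11. b = a + 28 = 39.
Step 2: c = b + 1 = 39 + 1 = 40.
Step 3: result = 40

The answer is 40.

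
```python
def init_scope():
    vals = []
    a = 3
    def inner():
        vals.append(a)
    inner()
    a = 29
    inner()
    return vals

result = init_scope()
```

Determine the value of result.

Step 1: a = 3. inner() appends current a to vals.
Step 2: First inner(): appends 3. Then a = 29.
Step 3: Second inner(): appends 29 (closure sees updated a). result = [3, 29]

The answer is [3, 29].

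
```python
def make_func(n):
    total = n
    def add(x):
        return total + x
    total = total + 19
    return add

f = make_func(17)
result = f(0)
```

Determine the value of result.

Step 1: make_func(17) sets total = 17, then total = 17 + 19 = 36.
Step 2: Closures capture by reference, so add sees total = 36.
Step 3: f(0) returns 36 + 0 = 36

The answer is 36.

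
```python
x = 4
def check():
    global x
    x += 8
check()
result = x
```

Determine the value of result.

Step 1: x = 4 globally.
Step 2: check() modifies global x: x += 8 = 12.
Step 3: result = 12

The answer is 12.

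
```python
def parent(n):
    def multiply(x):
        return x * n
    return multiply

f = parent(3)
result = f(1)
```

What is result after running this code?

Step 1: parent(3) returns multiply closure with n = 3.
Step 2: f(1) computes 1 * 3 = 3.
Step 3: result = 3

The answer is 3.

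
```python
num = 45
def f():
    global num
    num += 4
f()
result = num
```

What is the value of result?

Step 1: num = 45 globally.
Step 2: f() modifies global num: num += 4 = 49.
Step 3: result = 49

The answer is 49.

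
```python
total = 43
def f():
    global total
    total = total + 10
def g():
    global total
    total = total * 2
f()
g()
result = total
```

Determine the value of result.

Step 1: total = 43.
Step 2: f() adds 10: total = 43 + 10 = 53.
Step 3: g() doubles: total = 53 * 2 = 106.
Step 4: result = 106

The answer is 106.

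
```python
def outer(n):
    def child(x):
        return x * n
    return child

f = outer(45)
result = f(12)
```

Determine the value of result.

Step 1: outer(45) creates a closure capturing n = 45.
Step 2: f(12) computes 12 * 45 = 540.
Step 3: result = 540

The answer is 540.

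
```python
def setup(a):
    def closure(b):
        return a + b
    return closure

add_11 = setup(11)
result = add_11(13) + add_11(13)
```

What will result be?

Step 1: add_11 captures a = 11.
Step 2: add_11(13) = 11 + 13 = 24, called twice.
Step 3: result = 24 + 24 = 48

The answer is 48.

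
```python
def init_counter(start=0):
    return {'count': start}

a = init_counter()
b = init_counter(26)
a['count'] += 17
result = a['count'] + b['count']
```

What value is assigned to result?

Step 1: init_counter() returns a new dict each call (immutable default 0).
Step 2: a = {'count': 0}, b = {'count': 26}.
Step 3: a['count'] += 17 = 17. result = 17 + 26 = 43

The answer is 43.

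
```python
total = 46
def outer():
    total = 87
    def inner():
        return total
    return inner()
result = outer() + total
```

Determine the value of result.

Step 1: Global total = 46. outer() shadows with total = 87.
Step 2: inner() returns enclosing total = 87. outer() = 87.
Step 3: result = 87 + global total (46) = 133

The answer is 133.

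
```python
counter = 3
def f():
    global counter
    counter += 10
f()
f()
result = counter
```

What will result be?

Step 1: counter = 3.
Step 2: First f(): counter = 3 + 10 = 13.
Step 3: Second f(): counter = 13 + 10 = 23. result = 23

The answer is 23.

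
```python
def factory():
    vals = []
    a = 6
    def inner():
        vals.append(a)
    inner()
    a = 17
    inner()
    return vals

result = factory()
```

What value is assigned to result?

Step 1: a = 6. inner() appends current a to vals.
Step 2: First inner(): appends 6. Then a = 17.
Step 3: Second inner(): appends 17 (closure sees updated a). result = [6, 17]

The answer is [6, 17].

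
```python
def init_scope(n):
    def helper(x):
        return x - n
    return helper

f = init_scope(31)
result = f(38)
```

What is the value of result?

Step 1: init_scope(31) creates a closure capturing n = 31.
Step 2: f(38) computes 38 - 31 = 7.
Step 3: result = 7

The answer is 7.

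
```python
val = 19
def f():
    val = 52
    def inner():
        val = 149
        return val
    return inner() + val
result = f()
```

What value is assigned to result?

Step 1: f() has local val = 52. inner() has local val = 149.
Step 2: inner() returns its local val = 149.
Step 3: f() returns 149 + its own val (52) = 201

The answer is 201.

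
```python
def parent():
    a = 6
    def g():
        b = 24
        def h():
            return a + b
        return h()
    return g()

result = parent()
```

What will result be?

Step 1: parent() defines a = 6. g() defines b = 24.
Step 2: h() accesses both from enclosing scopes: a = 6, b = 24.
Step 3: result = 6 + 24 = 30

The answer is 30.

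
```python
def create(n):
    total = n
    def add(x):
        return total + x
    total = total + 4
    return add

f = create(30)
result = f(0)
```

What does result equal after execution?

Step 1: create(30) sets total = 30, then total = 30 + 4 = 34.
Step 2: Closures capture by reference, so add sees total = 34.
Step 3: f(0) returns 34 + 0 = 34

The answer is 34.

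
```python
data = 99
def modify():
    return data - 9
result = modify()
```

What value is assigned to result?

Step 1: data = 99 is defined globally.
Step 2: modify() looks up data from global scope = 99, then computes 99 - 9 = 90.
Step 3: result = 90

The answer is 90.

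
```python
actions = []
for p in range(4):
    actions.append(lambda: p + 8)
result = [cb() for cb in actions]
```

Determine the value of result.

Step 1: All lambdas capture p by reference. After the loop, p = 3.
Step 2: Each call returns 3 + 8 = 11.
Step 3: result = [11, 11, 11, 11]

The answer is [11, 11, 11, 11].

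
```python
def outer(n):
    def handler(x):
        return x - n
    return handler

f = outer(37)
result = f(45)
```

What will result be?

Step 1: outer(37) creates a closure capturing n = 37.
Step 2: f(45) computes 45 - 37 = 8.
Step 3: result = 8

The answer is 8.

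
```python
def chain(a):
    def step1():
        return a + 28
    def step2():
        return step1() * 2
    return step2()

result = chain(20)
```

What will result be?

Step 1: chain(20) captures a = 20.
Step 2: step2() calls step1() which returns 20 + 28 = 48.
Step 3: step2() returns 48 * 2 = 96

The answer is 96.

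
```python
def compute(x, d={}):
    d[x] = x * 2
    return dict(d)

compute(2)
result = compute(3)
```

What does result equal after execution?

Step 1: Mutable default dict is shared across calls.
Step 2: First call adds 2: 4. Second call adds 3: 6.
Step 3: result = {2: 4, 3: 6}

The answer is {2: 4, 3: 6}.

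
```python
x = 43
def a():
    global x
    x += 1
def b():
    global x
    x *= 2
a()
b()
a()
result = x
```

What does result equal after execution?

Step 1: x = 43.
Step 2: a(): x = 43 + 1 = 44.
Step 3: b(): x = 44 * 2 = 88.
Step 4: a(): x = 88 + 1 = 89

The answer is 89.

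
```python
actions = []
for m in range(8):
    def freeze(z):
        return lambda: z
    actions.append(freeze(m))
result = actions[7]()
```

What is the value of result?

Step 1: freeze(m) creates a new scope capturing z = m at call time.
Step 2: actions[7] = freeze(7), so its lambda captures z = 7.
Step 3: result = 7 (closure factory fixes late binding)

The answer is 7.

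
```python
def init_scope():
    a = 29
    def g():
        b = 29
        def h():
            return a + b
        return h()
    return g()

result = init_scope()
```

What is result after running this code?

Step 1: init_scope() defines a = 29. g() defines b = 29.
Step 2: h() accesses both from enclosing scopes: a = 29, b = 29.
Step 3: result = 29 + 29 = 58

The answer is 58.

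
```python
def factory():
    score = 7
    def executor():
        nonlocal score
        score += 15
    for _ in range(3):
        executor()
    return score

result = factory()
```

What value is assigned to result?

Step 1: score = 7.
Step 2: executor() is called 3 times in a loop, each adding 15 via nonlocal.
Step 3: score = 7 + 15 * 3 = 52

The answer is 52.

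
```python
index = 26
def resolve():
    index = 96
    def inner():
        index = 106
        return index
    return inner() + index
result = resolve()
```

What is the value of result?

Step 1: resolve() has local index = 96. inner() has local index = 106.
Step 2: inner() returns its local index = 106.
Step 3: resolve() returns 106 + its own index (96) = 202

The answer is 202.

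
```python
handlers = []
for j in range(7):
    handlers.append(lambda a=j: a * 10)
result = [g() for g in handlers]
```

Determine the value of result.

Step 1: Default arg a=j captures j at each iteration.
Step 2: handlers[k] has a defaulting to k, returns k * 10.
Step 3: result = [0, 10, 20, 30, 40, 50, 60]

The answer is [0, 10, 20, 30, 40, 50, 60].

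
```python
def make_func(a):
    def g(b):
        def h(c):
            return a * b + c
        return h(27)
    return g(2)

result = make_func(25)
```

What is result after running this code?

Step 1: a = 25, b = 2, c = 27.
Step 2: h() computes a * b + c = 25 * 2 + 27 = 77.
Step 3: result = 77

The answer is 77.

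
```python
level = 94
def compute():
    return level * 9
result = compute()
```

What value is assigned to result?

Step 1: level = 94 is defined globally.
Step 2: compute() looks up level from global scope = 94, then computes 94 * 9 = 846.
Step 3: result = 846

The answer is 846.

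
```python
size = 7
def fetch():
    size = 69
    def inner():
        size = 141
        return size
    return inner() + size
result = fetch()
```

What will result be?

Step 1: fetch() has local size = 69. inner() has local size = 141.
Step 2: inner() returns its local size = 141.
Step 3: fetch() returns 141 + its own size (69) = 210

The answer is 210.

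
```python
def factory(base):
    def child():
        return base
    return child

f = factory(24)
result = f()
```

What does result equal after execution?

Step 1: factory(24) creates closure capturing base = 24.
Step 2: f() returns the captured base = 24.
Step 3: result = 24

The answer is 24.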